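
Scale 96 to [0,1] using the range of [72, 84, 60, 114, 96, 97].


min=60, max=114
(96-60)/(114-60) = 36/54 = 0.6667

0.6667


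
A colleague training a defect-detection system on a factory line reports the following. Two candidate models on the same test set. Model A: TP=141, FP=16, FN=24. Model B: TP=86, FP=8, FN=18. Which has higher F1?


Model A: P=141/157=0.8981, R=141/165=0.8545, F1=2PR/(P+R)=2TP/(2TP+FP+FN)=282/322=0.8758
Model B: P=86/94=0.9149, R=86/104=0.8269, F1=2PR/(P+R)=2TP/(2TP+FP+FN)=172/198=0.8687
0.8758 > 0.8687 → Model A

Model A


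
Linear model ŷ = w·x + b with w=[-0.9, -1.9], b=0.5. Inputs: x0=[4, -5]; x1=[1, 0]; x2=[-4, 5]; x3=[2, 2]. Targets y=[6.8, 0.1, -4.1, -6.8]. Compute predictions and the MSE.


ŷ0 = (-0.9)·(4) + (-1.9)·(-5) + 0.5 = 6.4
ŷ1 = (-0.9)·(1) + (-1.9)·(0) + 0.5 = -0.4
ŷ2 = (-0.9)·(-4) + (-1.9)·(5) + 0.5 = -5.4
ŷ3 = (-0.9)·(2) + (-1.9)·(2) + 0.5 = -5.1
errors² = [0.16, 0.25, 1.69, 2.89]
MSE = 4.9900/4 = 1.2475

1.2475


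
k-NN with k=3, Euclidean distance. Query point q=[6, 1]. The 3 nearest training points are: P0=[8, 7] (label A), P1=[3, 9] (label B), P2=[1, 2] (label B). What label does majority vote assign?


d(q,P0) = 6.3246  (label A)
d(q,P1) = 8.544  (label B)
d(q,P2) = 5.099  (label B)
Votes: A=1, B=2
Majority → B

B


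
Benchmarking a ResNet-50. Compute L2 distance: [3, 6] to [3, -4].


d = √((3-3)² + (6+ 4)²)
  = √(0 + 100)
  = √100 = 10.0

10.0


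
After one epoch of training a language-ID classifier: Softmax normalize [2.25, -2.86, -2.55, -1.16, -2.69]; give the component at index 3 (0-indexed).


Exponentials: e^2.25=9.4877, e^-2.86=0.0573, e^-2.55=0.0781, e^-1.16=0.3135, e^-2.69=0.0679
Sum = 10.0045
Softmax = [0.9484, 0.0057, 0.0078, 0.0313, 0.0068]
p[3] = 0.3135/10.0045 = 0.0313

0.0313


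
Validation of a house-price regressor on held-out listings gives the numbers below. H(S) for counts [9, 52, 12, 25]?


Probabilities: [9/98, 52/98, 12/98, 25/98] ≈ [0.0918, 0.5306, 0.1224, 0.2551]
H = -((9/98)·log₂(9/98) + (52/98)·log₂(52/98) + (12/98)·log₂(12/98) + (25/98)·log₂(25/98))
  = 1.6752 bits

1.6752 bits


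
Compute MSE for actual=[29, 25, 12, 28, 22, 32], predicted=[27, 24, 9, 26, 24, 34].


Squared errors: (29-27)²=4, (25-24)²=1, (12-9)²=9, (28-26)²=4, (22-24)²=4, (32-34)²=4
Sum = 26
MSE = 26/6 = 13/3

13/3


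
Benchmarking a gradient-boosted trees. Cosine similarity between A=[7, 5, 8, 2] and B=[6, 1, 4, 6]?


A·B = 7·6 + 5·1 + 8·4 + 2·6 = 91
‖A‖ = √142 = 11.9164, ‖B‖ = √89 = 9.434
cos = 91/(√142·√89) = 91/√12638 = 0.8095

0.8095


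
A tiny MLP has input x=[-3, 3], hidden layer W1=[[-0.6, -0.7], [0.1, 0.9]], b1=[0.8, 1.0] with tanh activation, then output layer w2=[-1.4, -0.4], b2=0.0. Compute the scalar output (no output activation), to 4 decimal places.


z1[0] = (-0.6)·(-3) + (-0.7)·(3) + 0.8 = 0.5
z1[1] = (0.1)·(-3) + (0.9)·(3) + 1.0 = 3.4
h = tanh(z1) = [0.4621, 0.9978]
output = (-1.4)·(0.4621) + (-0.4)·(0.9978) + 0.0 = -1.0461

-1.0461


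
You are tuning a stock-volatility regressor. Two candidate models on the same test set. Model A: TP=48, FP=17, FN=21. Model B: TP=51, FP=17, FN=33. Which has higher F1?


Model A: P=48/65=0.7385, R=48/69=0.6957, F1=2PR/(P+R)=2TP/(2TP+FP+FN)=96/134=0.7164
Model B: P=51/68=0.75, R=51/84=0.6071, F1=2PR/(P+R)=2TP/(2TP+FP+FN)=102/152=0.6711
0.7164 > 0.6711 → Model A

Model A


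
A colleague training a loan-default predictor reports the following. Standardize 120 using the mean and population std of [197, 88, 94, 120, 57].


μ = 111.2, σ = 47.3515
z = (120 - 111.2)/47.3515 = 0.1858

0.1858


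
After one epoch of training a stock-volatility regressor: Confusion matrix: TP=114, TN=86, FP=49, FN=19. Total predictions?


Total = TP + TN + FP + FN
= 114 + 86 + 49 + 19
= 268
(Predicted positive: 163, predicted negative: 105)

268


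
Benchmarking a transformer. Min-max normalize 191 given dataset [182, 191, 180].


min=180, max=191
(191-180)/(191-180) = 11/11 = 1.0

1.0


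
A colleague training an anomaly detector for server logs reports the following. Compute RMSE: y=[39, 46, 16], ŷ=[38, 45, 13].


MSE = 11/3 = 3.6667
RMSE = √(11/3) = 1.9149

1.9149


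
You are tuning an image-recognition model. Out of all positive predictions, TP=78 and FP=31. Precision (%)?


Precision = TP/(TP+FP)
= 78/(78+31)
= 78/109 = 71.56%

71.56%


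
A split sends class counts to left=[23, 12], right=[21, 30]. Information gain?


Parent = [44, 42], H_parent = 0.9996
H_left = 0.9275 (n=35), H_right = 0.9774 (n=51)
H_children = (35/86)·0.9275 + (51/86)·0.9774 = 0.9571
IG = 0.9996 - 0.9571 = 0.0425

0.0425


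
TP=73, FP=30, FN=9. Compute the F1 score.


Precision = 73/103 = 0.7087
Recall = 73/82 = 0.8902
F1 = 2·P·R/(P+R) = 2·TP/(2·TP+FP+FN) = 146/(146+30+9) = 146/185 = 0.7892

0.7892


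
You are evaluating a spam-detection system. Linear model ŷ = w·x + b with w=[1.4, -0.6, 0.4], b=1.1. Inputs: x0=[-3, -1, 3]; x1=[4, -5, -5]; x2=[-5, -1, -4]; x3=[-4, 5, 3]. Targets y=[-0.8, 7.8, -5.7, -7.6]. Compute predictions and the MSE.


ŷ0 = (1.4)·(-3) + (-0.6)·(-1) + (0.4)·(3) + 1.1 = -1.3
ŷ1 = (1.4)·(4) + (-0.6)·(-5) + (0.4)·(-5) + 1.1 = 7.7
ŷ2 = (1.4)·(-5) + (-0.6)·(-1) + (0.4)·(-4) + 1.1 = -6.9
ŷ3 = (1.4)·(-4) + (-0.6)·(5) + (0.4)·(3) + 1.1 = -6.3
errors² = [0.25, 0.01, 1.44, 1.69]
MSE = 3.3900/4 = 0.8475

0.8475


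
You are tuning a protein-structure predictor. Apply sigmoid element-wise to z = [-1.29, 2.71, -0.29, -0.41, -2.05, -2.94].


σ(-1.29) = 1/(1+e^1.29) = 0.2159
σ(2.71) = 1/(1+e^-2.71) = 0.9376
σ(-0.29) = 1/(1+e^0.29) = 0.428
σ(-0.41) = 1/(1+e^0.41) = 0.3989
σ(-2.05) = 1/(1+e^2.05) = 0.1141
σ(-2.94) = 1/(1+e^2.94) = 0.0502
result = [0.2159, 0.9376, 0.428, 0.3989, 0.1141, 0.0502]

[0.2159, 0.9376, 0.428, 0.3989, 0.1141, 0.0502]


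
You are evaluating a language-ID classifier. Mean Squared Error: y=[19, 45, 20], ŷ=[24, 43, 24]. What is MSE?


Squared errors: (19-24)²=25, (45-43)²=4, (20-24)²=16
Sum = 45
MSE = 45/3 = 15

15


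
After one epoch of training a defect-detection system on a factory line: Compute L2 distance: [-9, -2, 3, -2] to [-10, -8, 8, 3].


d = √((-9+ 10)² + (-2+ 8)² + (3-8)² + (-2-3)²)
  = √(1 + 36 + 25 + 25)
  = √87 = 9.3274

9.3274


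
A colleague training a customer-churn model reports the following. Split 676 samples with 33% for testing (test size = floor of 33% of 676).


Test = ⌊676·33/100⌋ = 223
Train = 676 - 223 = 453

Train: 453, Test: 223


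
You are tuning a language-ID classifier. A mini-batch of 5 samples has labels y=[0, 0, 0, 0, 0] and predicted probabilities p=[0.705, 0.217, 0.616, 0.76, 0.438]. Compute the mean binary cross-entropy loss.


L[0] = -ln(1-0.705) = -ln(0.295) = 1.2208
L[1] = -ln(1-0.217) = -ln(0.783) = 0.2446
L[2] = -ln(1-0.616) = -ln(0.384) = 0.9571
L[3] = -ln(1-0.76) = -ln(0.24) = 1.4271
L[4] = -ln(1-0.438) = -ln(0.562) = 0.5763
mean = (1.2208 + 0.2446 + 0.9571 + 1.4271 + 0.5763)/5 = 0.8852

0.8852


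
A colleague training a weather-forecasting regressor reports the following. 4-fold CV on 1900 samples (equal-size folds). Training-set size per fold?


Fold size = 1900/4 = 475
Training per fold = 1900 - 475 = 1425

1425


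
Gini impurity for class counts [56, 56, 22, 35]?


Probabilities: [56/169, 56/169, 22/169, 35/169] ≈ [0.3314, 0.3314, 0.1302, 0.2071]
Σpᵢ² = (3136 + 3136 + 484 + 1225)/169² = 7981/28561
Gini = 1 - Σpᵢ² = 1 - 7981/28561 = 0.7206

0.7206


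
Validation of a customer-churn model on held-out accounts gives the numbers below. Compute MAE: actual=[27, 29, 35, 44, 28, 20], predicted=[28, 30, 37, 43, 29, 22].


Absolute errors: |27-28|=1, |29-30|=1, |35-37|=2, |44-43|=1, |28-29|=1, |20-22|=2
Sum = 8
MAE = 8/6 = 4/3

4/3


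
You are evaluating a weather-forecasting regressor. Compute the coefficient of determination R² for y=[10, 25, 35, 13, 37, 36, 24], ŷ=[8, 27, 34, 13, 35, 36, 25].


ȳ = 25.7143
SS_res = Σ(y-ŷ)² = 14
SS_tot = Σ(y-ȳ)² = 731.43
R² = 1 - SS_res/SS_tot = 1 - 0.0191 = 0.9809

0.9809


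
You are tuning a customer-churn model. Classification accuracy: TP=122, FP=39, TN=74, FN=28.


Accuracy = (TP+TN)/(TP+TN+FP+FN)
= (122+74)/(263)
= 196/263 = 74.52%

74.52%


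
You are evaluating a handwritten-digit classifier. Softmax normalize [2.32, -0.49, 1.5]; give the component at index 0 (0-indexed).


Exponentials: e^2.32=10.1757, e^-0.49=0.6126, e^1.5=4.4817
Sum = 15.27
Softmax = [0.6664, 0.0401, 0.2935]
p[0] = 10.1757/15.27 = 0.6664

0.6664


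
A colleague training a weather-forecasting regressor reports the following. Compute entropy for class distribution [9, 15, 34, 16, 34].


Probabilities: [9/108, 15/108, 34/108, 16/108, 34/108] ≈ [0.0833, 0.1389, 0.3148, 0.1481, 0.3148]
H = -((9/108)·log₂(9/108) + (15/108)·log₂(15/108) + (34/108)·log₂(34/108) + (16/108)·log₂(16/108) + (34/108)·log₂(34/108))
  = 2.1523 bits

2.1523 bits


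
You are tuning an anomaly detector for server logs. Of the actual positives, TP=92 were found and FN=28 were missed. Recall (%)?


Recall = TP/(TP+FN)
= 92/(92+28)
= 92/120 = 76.67%

76.67%


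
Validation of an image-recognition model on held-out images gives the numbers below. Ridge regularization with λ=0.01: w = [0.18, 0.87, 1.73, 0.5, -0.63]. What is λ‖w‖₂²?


‖w‖₂² = (0.18)² + (0.87)² + (1.73)² + (0.5)² + (-0.63)²
     = 0.0324 + 0.7569 + 2.9929 + 0.25 + 0.3969
     = 4.4291
λ·‖w‖₂² = 0.01·4.4291 = 0.044291

0.044291


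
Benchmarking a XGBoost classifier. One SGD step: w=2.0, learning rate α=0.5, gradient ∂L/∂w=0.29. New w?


w_new = w - α·∇
= 2.0 - 0.5·0.29
= 2.0 - 0.145
= 1.855

1.855


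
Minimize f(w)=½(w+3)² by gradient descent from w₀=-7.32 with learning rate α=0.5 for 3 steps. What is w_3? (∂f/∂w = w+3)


step 1: grad = -7.32+3 = -4.32; w = -7.32 - 0.5·(-4.32) = -5.16
step 2: grad = -5.16+3 = -2.16; w = -5.16 - 0.5·(-2.16) = -4.08
step 3: grad = -4.08+3 = -1.08; w = -4.08 - 0.5·(-1.08) = -3.54

-3.54


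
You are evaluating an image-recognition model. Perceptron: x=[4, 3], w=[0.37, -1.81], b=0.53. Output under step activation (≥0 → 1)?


z = (4)·(0.37) + (3)·(-1.81) + 0.53
  = -3.42
step(z) = 0 (z<0)

0


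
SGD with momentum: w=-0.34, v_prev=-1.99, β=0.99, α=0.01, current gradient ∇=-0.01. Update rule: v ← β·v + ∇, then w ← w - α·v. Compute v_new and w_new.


v_new = 0.99·-1.99 - 0.01 = -1.9701 - 0.01 = -1.9801
w_new = -0.34 - 0.01·-1.9801 = -0.34 + 0.019801 = -0.320199

v_new=-1.9801, w_new=-0.320199


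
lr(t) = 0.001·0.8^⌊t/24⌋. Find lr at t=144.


n_drops = ⌊144/24⌋ = 6
lr = 0.001·0.8^6 = 0.001·0.262144 = 0.000262144

0.000262144


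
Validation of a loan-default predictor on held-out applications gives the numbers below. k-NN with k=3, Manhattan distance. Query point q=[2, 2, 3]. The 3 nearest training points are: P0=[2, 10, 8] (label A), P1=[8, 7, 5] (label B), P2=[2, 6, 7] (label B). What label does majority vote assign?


d(q,P0) = 13  (label A)
d(q,P1) = 13  (label B)
d(q,P2) = 8  (label B)
Votes: A=1, B=2
Majority → B

B


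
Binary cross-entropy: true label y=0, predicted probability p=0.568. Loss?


BCE = -[y·ln(p) + (1-y)·ln(1-p)]
= -0 - 1·ln(1-0.568)
= -ln(0.432) = 0.8393

0.8393


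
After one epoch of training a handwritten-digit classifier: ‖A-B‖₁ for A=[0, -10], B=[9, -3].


d = |0-9| + |-10+ 3|
  = 9 + 7
  = 16

16


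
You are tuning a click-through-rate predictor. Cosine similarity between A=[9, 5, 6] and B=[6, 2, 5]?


A·B = 9·6 + 5·2 + 6·5 = 94
‖A‖ = √142 = 11.9164, ‖B‖ = √65 = 8.0623
cos = 94/(√142·√65) = 94/√9230 = 0.9784

0.9784


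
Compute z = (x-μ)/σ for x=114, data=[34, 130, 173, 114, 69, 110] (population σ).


μ = 105, σ = 44.1437
z = (114 - 105)/44.1437 = 0.2039

0.2039


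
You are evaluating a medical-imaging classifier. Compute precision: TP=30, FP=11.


Precision = TP/(TP+FP)
= 30/(30+11)
= 30/41 = 73.17%

73.17%


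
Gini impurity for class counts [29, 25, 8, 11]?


Probabilities: [29/73, 25/73, 8/73, 11/73] ≈ [0.3973, 0.3425, 0.1096, 0.1507]
Σpᵢ² = (841 + 625 + 64 + 121)/73² = 1651/5329
Gini = 1 - Σpᵢ² = 1 - 1651/5329 = 0.6902

0.6902


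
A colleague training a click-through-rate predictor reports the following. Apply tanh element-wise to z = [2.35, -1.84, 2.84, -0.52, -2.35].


tanh(2.35) = 0.982
tanh(-1.84) = -0.9508
tanh(2.84) = 0.9932
tanh(-0.52) = -0.4777
tanh(-2.35) = -0.982
result = [0.982, -0.9508, 0.9932, -0.4777, -0.982]

[0.982, -0.9508, 0.9932, -0.4777, -0.982]


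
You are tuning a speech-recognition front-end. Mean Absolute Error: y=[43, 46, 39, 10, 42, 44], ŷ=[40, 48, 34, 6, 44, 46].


Absolute errors: |43-40|=3, |46-48|=2, |39-34|=5, |10-6|=4, |42-44|=2, |44-46|=2
Sum = 18
MAE = 18/6 = 3

3


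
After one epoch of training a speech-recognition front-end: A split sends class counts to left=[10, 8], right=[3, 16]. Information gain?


Parent = [13, 24], H_parent = 0.9353
H_left = 0.9911 (n=18), H_right = 0.6292 (n=19)
H_children = (18/37)·0.9911 + (19/37)·0.6292 = 0.8053
IG = 0.9353 - 0.8053 = 0.13

0.13


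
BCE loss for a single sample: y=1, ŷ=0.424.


BCE = -[y·ln(p) + (1-y)·ln(1-p)]
= -1·ln(0.424) - 0
= -ln(0.424) = 0.858

0.858


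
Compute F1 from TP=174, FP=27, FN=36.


Precision = 174/201 = 0.8657
Recall = 174/210 = 0.8286
F1 = 2·P·R/(P+R) = 2·TP/(2·TP+FP+FN) = 348/(348+27+36) = 348/411 = 0.8467

0.8467


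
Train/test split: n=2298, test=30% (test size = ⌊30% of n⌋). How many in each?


Test = ⌊2298·30/100⌋ = 689
Train = 2298 - 689 = 1609

Train: 1609, Test: 689


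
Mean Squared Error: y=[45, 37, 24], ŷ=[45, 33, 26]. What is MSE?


Squared errors: (45-45)²=0, (37-33)²=16, (24-26)²=4
Sum = 20
MSE = 20/3 = 20/3

20/3


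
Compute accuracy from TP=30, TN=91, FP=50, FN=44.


Accuracy = (TP+TN)/(TP+TN+FP+FN)
= (30+91)/(215)
= 121/215 = 56.28%

56.28%


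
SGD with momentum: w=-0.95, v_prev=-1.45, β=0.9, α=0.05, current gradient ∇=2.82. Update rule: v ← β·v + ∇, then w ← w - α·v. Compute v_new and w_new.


v_new = 0.9·-1.45 + 2.82 = -1.305 + 2.82 = 1.515
w_new = -0.95 - 0.05·1.515 = -0.95 - 0.07575 = -1.02575

v_new=1.515, w_new=-1.02575


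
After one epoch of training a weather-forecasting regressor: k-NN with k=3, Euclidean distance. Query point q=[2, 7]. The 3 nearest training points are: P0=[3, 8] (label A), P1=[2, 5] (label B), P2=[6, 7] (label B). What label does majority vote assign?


d(q,P0) = 1.4142  (label A)
d(q,P1) = 2.0  (label B)
d(q,P2) = 4.0  (label B)
Votes: A=1, B=2
Majority → B

B


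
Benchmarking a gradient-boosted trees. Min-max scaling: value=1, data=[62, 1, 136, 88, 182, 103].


min=1, max=182
(1-1)/(182-1) = 0/181 = 0.0

0.0


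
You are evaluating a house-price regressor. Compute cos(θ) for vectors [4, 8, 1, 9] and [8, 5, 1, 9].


A·B = 4·8 + 8·5 + 1·1 + 9·9 = 154
‖A‖ = √162 = 12.7279, ‖B‖ = √171 = 13.0767
cos = 154/(√162·√171) = 154/√27702 = 0.9253

0.9253


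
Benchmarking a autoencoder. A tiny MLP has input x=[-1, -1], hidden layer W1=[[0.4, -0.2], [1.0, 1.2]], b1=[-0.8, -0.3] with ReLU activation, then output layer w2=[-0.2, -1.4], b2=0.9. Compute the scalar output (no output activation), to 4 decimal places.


z1[0] = (0.4)·(-1) + (-0.2)·(-1) - 0.8 = -1.0
z1[1] = (1.0)·(-1) + (1.2)·(-1) - 0.3 = -2.5
h = ReLU(z1) = [0.0, 0.0]
output = (-0.2)·(0.0) + (-1.4)·(0.0) + 0.9 = 0.9

0.9


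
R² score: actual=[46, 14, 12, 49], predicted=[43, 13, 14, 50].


ȳ = 30.25
SS_res = Σ(y-ŷ)² = 15
SS_tot = Σ(y-ȳ)² = 1196.75
R² = 1 - SS_res/SS_tot = 1 - 0.0125 = 0.9875

0.9875


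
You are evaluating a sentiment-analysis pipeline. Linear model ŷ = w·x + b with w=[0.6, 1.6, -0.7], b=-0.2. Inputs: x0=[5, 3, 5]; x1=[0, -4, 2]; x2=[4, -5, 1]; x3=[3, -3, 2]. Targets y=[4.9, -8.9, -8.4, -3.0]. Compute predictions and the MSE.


ŷ0 = (0.6)·(5) + (1.6)·(3) + (-0.7)·(5) - 0.2 = 4.1
ŷ1 = (0.6)·(0) + (1.6)·(-4) + (-0.7)·(2) - 0.2 = -8.0
ŷ2 = (0.6)·(4) + (1.6)·(-5) + (-0.7)·(1) - 0.2 = -6.5
ŷ3 = (0.6)·(3) + (1.6)·(-3) + (-0.7)·(2) - 0.2 = -4.6
errors² = [0.64, 0.81, 3.61, 2.56]
MSE = 7.6200/4 = 1.905

1.905


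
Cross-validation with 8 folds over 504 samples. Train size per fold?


Fold size = 504/8 = 63
Training per fold = 504 - 63 = 441

441


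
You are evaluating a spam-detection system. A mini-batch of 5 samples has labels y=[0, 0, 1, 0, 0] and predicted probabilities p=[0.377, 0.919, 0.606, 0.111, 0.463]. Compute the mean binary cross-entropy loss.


L[0] = -ln(1-0.377) = -ln(0.623) = 0.4732
L[1] = -ln(1-0.919) = -ln(0.081) = 2.5133
L[2] = -ln(0.606) = 0.5009
L[3] = -ln(1-0.111) = -ln(0.889) = 0.1177
L[4] = -ln(1-0.463) = -ln(0.537) = 0.6218
mean = (0.4732 + 2.5133 + 0.5009 + 0.1177 + 0.6218)/5 = 0.8454

0.8454


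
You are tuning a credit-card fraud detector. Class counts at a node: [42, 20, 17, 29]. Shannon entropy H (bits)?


Probabilities: [42/108, 20/108, 17/108, 29/108] ≈ [0.3889, 0.1852, 0.1574, 0.2685]
H = -((42/108)·log₂(42/108) + (20/108)·log₂(20/108) + (17/108)·log₂(17/108) + (29/108)·log₂(29/108))
  = 1.9097 bits

1.9097 bits


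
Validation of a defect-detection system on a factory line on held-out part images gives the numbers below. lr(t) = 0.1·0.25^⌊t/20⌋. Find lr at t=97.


n_drops = ⌊97/20⌋ = 4
lr = 0.1·0.25^4 = 0.1·0.00390625 = 0.000390625

0.000390625


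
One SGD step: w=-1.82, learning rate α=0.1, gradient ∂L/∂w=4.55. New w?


w_new = w - α·∇
= -1.82 - 0.1·4.55
= -1.82 - 0.455
= -2.275

-2.275


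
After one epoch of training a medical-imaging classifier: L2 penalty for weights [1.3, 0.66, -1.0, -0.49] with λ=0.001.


‖w‖₂² = (1.3)² + (0.66)² + (-1.0)² + (-0.49)²
     = 1.69 + 0.4356 + 1 + 0.2401
     = 3.3657
λ·‖w‖₂² = 0.001·3.3657 = 0.003366

0.003366


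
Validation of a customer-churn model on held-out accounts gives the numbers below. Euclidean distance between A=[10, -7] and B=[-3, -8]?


d = √((10+ 3)² + (-7+ 8)²)
  = √(169 + 1)
  = √170 = 13.0384

13.0384


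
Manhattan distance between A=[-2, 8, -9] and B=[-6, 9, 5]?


d = |-2+ 6| + |8-9| + |-9-5|
  = 4 + 1 + 14
  = 19

19


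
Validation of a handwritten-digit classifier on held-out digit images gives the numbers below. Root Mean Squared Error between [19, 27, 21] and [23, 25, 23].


MSE = 24/3 = 8
RMSE = √(24/3) = 2.8284

2.8284


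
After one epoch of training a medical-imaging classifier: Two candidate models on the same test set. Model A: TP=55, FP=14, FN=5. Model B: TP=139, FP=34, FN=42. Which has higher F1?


Model A: P=55/69=0.7971, R=55/60=0.9167, F1=2PR/(P+R)=2TP/(2TP+FP+FN)=110/129=0.8527
Model B: P=139/173=0.8035, R=139/181=0.768, F1=2PR/(P+R)=2TP/(2TP+FP+FN)=278/354=0.7853
0.8527 > 0.7853 → Model A

Model A


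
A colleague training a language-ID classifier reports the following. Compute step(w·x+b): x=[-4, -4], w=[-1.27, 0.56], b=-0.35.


z = (-4)·(-1.27) + (-4)·(0.56) - 0.35
  = 2.49
step(z) = 1 (z≥0)

1


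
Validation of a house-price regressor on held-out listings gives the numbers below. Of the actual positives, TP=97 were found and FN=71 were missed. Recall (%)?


Recall = TP/(TP+FN)
= 97/(97+71)
= 97/168 = 57.74%

57.74%


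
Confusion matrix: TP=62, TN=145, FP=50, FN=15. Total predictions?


Total = TP + TN + FP + FN
= 62 + 145 + 50 + 15
= 272
(Predicted positive: 112, predicted negative: 160)

272


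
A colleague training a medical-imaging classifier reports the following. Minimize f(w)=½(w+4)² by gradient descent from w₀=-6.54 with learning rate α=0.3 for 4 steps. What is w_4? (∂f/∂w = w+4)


step 1: grad = -6.54+4 = -2.54; w = -6.54 - 0.3·(-2.54) = -5.778
step 2: grad = -5.778+4 = -1.778; w = -5.778 - 0.3·(-1.778) = -5.2446
step 3: grad = -5.2446+4 = -1.2446; w = -5.2446 - 0.3·(-1.2446) = -4.87122
step 4: grad = -4.87122+4 = -0.87122; w = -4.87122 - 0.3·(-0.87122) = -4.609854

-4.609854


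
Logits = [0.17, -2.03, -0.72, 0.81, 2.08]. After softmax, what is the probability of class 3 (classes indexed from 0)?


Exponentials: e^0.17=1.1853, e^-2.03=0.1313, e^-0.72=0.4868, e^0.81=2.2479, e^2.08=8.0045
Sum = 12.0558
Softmax = [0.0983, 0.0109, 0.0404, 0.1865, 0.664]
p[3] = 2.2479/12.0558 = 0.1865

0.1865


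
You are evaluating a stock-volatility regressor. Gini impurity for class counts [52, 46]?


Probabilities: [52/98, 46/98] ≈ [0.5306, 0.4694]
Σpᵢ² = (2704 + 2116)/98² = 4820/9604
Gini = 1 - Σpᵢ² = 1 - 4820/9604 = 0.4981

0.4981


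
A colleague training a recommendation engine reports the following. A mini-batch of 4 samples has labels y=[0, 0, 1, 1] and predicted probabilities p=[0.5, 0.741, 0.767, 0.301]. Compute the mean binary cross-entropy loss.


L[0] = -ln(1-0.5) = -ln(0.5) = 0.6931
L[1] = -ln(1-0.741) = -ln(0.259) = 1.3509
L[2] = -ln(0.767) = 0.2653
L[3] = -ln(0.301) = 1.2006
mean = (0.6931 + 1.3509 + 0.2653 + 1.2006)/4 = 0.8775

0.8775


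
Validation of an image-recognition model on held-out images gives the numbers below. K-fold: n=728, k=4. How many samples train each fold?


Fold size = 728/4 = 182
Training per fold = 728 - 182 = 546

546


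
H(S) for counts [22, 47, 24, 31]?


Probabilities: [22/124, 47/124, 24/124, 31/124] ≈ [0.1774, 0.379, 0.1935, 0.25]
H = -((22/124)·log₂(22/124) + (47/124)·log₂(47/124) + (24/124)·log₂(24/124) + (31/124)·log₂(31/124))
  = 1.9317 bits

1.9317 bits


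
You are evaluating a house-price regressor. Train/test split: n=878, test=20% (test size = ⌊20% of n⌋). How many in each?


Test = ⌊878·20/100⌋ = 175
Train = 878 - 175 = 703

Train: 703, Test: 175


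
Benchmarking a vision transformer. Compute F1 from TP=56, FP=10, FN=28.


Precision = 56/66 = 0.8485
Recall = 56/84 = 0.6667
F1 = 2·P·R/(P+R) = 2·TP/(2·TP+FP+FN) = 112/(112+10+28) = 112/150 = 0.7467

0.7467


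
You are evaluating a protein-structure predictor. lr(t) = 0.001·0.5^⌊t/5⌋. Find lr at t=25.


n_drops = ⌊25/5⌋ = 5
lr = 0.001·0.5^5 = 0.001·0.03125 = 0.00003125

0.00003125


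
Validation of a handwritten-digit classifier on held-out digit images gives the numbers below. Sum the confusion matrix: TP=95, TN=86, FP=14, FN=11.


Total = TP + TN + FP + FN
= 95 + 86 + 14 + 11
= 206
(Predicted positive: 109, predicted negative: 97)

206


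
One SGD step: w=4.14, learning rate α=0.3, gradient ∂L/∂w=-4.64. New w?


w_new = w - α·∇
= 4.14 - 0.3·-4.64
= 4.14 + 1.392
= 5.532

5.532


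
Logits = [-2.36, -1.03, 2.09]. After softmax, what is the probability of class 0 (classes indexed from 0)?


Exponentials: e^-2.36=0.0944, e^-1.03=0.357, e^2.09=8.0849
Sum = 8.5363
Softmax = [0.0111, 0.0418, 0.9471]
p[0] = 0.0944/8.5363 = 0.0111

0.0111


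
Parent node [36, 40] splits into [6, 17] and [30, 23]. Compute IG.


Parent = [36, 40], H_parent = 0.998
H_left = 0.8281 (n=23), H_right = 0.9874 (n=53)
H_children = (23/76)·0.8281 + (53/76)·0.9874 = 0.9392
IG = 0.998 - 0.9392 = 0.0588

0.0588


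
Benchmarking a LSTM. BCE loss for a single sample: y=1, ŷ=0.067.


BCE = -[y·ln(p) + (1-y)·ln(1-p)]
= -1·ln(0.067) - 0
= -ln(0.067) = 2.7031

2.7031


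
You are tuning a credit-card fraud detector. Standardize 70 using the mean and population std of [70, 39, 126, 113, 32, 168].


μ = 91.3333, σ = 48.7568
z = (70 - 91.3333)/48.7568 = -0.4375

-0.4375


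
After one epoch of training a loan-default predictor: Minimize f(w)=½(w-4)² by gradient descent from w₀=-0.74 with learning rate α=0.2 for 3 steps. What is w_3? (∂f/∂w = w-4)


step 1: grad = -0.74-4 = -4.74; w = -0.74 - 0.2·(-4.74) = 0.208
step 2: grad = 0.208-4 = -3.792; w = 0.208 - 0.2·(-3.792) = 0.9664
step 3: grad = 0.9664-4 = -3.0336; w = 0.9664 - 0.2·(-3.0336) = 1.57312

1.57312


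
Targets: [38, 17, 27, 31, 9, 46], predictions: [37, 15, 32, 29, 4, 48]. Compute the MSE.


Squared errors: (38-37)²=1, (17-15)²=4, (27-32)²=25, (31-29)²=4, (9-4)²=25, (46-48)²=4
Sum = 63
MSE = 63/6 = 21/2

21/2


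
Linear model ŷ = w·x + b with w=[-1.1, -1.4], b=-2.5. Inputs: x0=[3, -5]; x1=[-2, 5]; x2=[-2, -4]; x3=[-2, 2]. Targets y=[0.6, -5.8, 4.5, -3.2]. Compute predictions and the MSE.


ŷ0 = (-1.1)·(3) + (-1.4)·(-5) - 2.5 = 1.2
ŷ1 = (-1.1)·(-2) + (-1.4)·(5) - 2.5 = -7.3
ŷ2 = (-1.1)·(-2) + (-1.4)·(-4) - 2.5 = 5.3
ŷ3 = (-1.1)·(-2) + (-1.4)·(2) - 2.5 = -3.1
errors² = [0.36, 2.25, 0.64, 0.01]
MSE = 3.2600/4 = 0.815

0.815


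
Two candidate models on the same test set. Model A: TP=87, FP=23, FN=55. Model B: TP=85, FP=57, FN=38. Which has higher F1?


Model A: P=87/110=0.7909, R=87/142=0.6127, F1=2PR/(P+R)=2TP/(2TP+FP+FN)=174/252=0.6905
Model B: P=85/142=0.5986, R=85/123=0.6911, F1=2PR/(P+R)=2TP/(2TP+FP+FN)=170/265=0.6415
0.6905 > 0.6415 → Model A

Model A


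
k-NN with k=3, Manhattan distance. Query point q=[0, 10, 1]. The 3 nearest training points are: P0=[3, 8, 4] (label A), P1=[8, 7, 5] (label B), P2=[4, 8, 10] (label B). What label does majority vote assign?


d(q,P0) = 8  (label A)
d(q,P1) = 15  (label B)
d(q,P2) = 15  (label B)
Votes: A=1, B=2
Majority → B

B


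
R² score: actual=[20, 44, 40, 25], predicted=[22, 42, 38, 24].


ȳ = 32.25
SS_res = Σ(y-ŷ)² = 13
SS_tot = Σ(y-ȳ)² = 400.75
R² = 1 - SS_res/SS_tot = 1 - 0.0324 = 0.9676

0.9676


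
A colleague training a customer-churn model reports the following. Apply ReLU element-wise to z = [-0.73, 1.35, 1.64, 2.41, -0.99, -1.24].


ReLU(-0.73) = max(0, -0.73) = 0.0
ReLU(1.35) = max(0, 1.35) = 1.35
ReLU(1.64) = max(0, 1.64) = 1.64
ReLU(2.41) = max(0, 2.41) = 2.41
ReLU(-0.99) = max(0, -0.99) = 0.0
ReLU(-1.24) = max(0, -1.24) = 0.0
result = [0.0, 1.35, 1.64, 2.41, 0.0, 0.0]

[0.0, 1.35, 1.64, 2.41, 0.0, 0.0]


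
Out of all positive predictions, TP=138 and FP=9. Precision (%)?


Precision = TP/(TP+FP)
= 138/(138+9)
= 138/147 = 93.88%

93.88%


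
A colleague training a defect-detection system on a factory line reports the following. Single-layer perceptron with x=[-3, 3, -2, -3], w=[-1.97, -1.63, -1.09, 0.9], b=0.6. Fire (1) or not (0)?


z = (-3)·(-1.97) + (3)·(-1.63) + (-2)·(-1.09) + (-3)·(0.9) + 0.6
  = 1.1
step(z) = 1 (z≥0)

1


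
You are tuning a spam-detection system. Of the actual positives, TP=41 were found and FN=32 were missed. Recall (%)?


Recall = TP/(TP+FN)
= 41/(41+32)
= 41/73 = 56.16%

56.16%


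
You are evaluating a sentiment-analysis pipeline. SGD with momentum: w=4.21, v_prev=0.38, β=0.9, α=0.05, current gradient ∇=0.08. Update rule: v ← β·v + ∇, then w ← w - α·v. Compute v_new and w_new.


v_new = 0.9·0.38 + 0.08 = 0.342 + 0.08 = 0.422
w_new = 4.21 - 0.05·0.422 = 4.21 - 0.0211 = 4.1889

v_new=0.422, w_new=4.1889


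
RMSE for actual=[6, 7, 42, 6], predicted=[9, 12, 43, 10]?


MSE = 51/4 = 12.75
RMSE = √(51/4) = 3.5707

3.5707


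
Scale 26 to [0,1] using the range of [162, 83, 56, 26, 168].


min=26, max=168
(26-26)/(168-26) = 0/142 = 0.0

0.0


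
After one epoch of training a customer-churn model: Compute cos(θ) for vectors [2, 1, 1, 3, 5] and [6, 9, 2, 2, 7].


A·B = 2·6 + 1·9 + 1·2 + 3·2 + 5·7 = 64
‖A‖ = √40 = 6.3246, ‖B‖ = √174 = 13.1909
cos = 64/(√40·√174) = 64/√6960 = 0.7671

0.7671


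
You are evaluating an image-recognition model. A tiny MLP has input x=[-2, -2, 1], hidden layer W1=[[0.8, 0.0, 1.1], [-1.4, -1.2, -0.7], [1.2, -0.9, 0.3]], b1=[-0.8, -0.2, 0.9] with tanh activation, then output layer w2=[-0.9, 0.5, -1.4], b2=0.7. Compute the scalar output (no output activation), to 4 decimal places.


z1[0] = (0.8)·(-2) + (0.0)·(-2) + (1.1)·(1) - 0.8 = -1.3
z1[1] = (-1.4)·(-2) + (-1.2)·(-2) + (-0.7)·(1) - 0.2 = 4.3
z1[2] = (1.2)·(-2) + (-0.9)·(-2) + (0.3)·(1) + 0.9 = 0.6
h = tanh(z1) = [-0.8617, 0.9996, 0.537]
output = (-0.9)·(-0.8617) + (0.5)·(0.9996) + (-1.4)·(0.537) + 0.7 = 1.2235

1.2235


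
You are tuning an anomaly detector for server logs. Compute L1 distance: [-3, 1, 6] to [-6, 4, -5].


d = |-3+ 6| + |1-4| + |6+ 5|
  = 3 + 3 + 11
  = 17

17


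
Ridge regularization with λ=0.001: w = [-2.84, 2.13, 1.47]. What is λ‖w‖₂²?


‖w‖₂² = (-2.84)² + (2.13)² + (1.47)²
     = 8.0656 + 4.5369 + 2.1609
     = 14.7634
λ·‖w‖₂² = 0.001·14.7634 = 0.014763

0.014763


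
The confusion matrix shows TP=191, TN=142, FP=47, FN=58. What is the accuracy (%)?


Accuracy = (TP+TN)/(TP+TN+FP+FN)
= (191+142)/(438)
= 333/438 = 76.03%

76.03%


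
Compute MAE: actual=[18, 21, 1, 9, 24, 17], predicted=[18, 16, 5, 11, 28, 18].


Absolute errors: |18-18|=0, |21-16|=5, |1-5|=4, |9-11|=2, |24-28|=4, |17-18|=1
Sum = 16
MAE = 16/6 = 8/3

8/3


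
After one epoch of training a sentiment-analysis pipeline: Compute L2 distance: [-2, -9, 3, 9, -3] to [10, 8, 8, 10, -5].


d = √((-2-10)² + (-9-8)² + (3-8)² + (9-10)² + (-3+ 5)²)
  = √(144 + 289 + 25 + 1 + 4)
  = √463 = 21.5174

21.5174


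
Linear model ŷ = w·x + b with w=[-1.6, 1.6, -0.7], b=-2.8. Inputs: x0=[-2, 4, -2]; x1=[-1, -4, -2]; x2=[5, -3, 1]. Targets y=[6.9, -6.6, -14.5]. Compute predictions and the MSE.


ŷ0 = (-1.6)·(-2) + (1.6)·(4) + (-0.7)·(-2) - 2.8 = 8.2
ŷ1 = (-1.6)·(-1) + (1.6)·(-4) + (-0.7)·(-2) - 2.8 = -6.2
ŷ2 = (-1.6)·(5) + (1.6)·(-3) + (-0.7)·(1) - 2.8 = -16.3
errors² = [1.69, 0.16, 3.24]
MSE = 5.0900/3 = 1.6967

1.6967


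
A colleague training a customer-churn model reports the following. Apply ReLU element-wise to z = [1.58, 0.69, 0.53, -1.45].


ReLU(1.58) = max(0, 1.58) = 1.58
ReLU(0.69) = max(0, 0.69) = 0.69
ReLU(0.53) = max(0, 0.53) = 0.53
ReLU(-1.45) = max(0, -1.45) = 0.0
result = [1.58, 0.69, 0.53, 0.0]

[1.58, 0.69, 0.53, 0.0]


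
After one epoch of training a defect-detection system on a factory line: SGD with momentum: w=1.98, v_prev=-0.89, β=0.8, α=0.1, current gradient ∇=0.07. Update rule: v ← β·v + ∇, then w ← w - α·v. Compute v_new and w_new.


v_new = 0.8·-0.89 + 0.07 = -0.712 + 0.07 = -0.642
w_new = 1.98 - 0.1·-0.642 = 1.98 + 0.0642 = 2.0442

v_new=-0.642, w_new=2.0442


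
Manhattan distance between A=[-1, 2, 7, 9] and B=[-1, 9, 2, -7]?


d = |-1+ 1| + |2-9| + |7-2| + |9+ 7|
  = 0 + 7 + 5 + 16
  = 28

28


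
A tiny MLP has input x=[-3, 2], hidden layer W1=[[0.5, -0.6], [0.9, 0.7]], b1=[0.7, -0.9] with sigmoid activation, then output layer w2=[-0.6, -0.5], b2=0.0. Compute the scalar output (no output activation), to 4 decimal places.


z1[0] = (0.5)·(-3) + (-0.6)·(2) + 0.7 = -2.0
z1[1] = (0.9)·(-3) + (0.7)·(2) - 0.9 = -2.2
h = sigmoid(z1) = [0.1192, 0.0998]
output = (-0.6)·(0.1192) + (-0.5)·(0.0998) + 0.0 = -0.1214

-0.1214


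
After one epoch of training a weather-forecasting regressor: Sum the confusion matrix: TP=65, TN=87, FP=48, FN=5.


Total = TP + TN + FP + FN
= 65 + 87 + 48 + 5
= 205
(Predicted positive: 113, predicted negative: 92)

205


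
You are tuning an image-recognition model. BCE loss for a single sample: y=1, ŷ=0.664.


BCE = -[y·ln(p) + (1-y)·ln(1-p)]
= -1·ln(0.664) - 0
= -ln(0.664) = 0.4095

0.4095


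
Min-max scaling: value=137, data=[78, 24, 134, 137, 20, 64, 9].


min=9, max=137
(137-9)/(137-9) = 128/128 = 1.0

1.0


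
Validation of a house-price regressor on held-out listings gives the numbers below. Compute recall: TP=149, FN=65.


Recall = TP/(TP+FN)
= 149/(149+65)
= 149/214 = 69.63%

69.63%


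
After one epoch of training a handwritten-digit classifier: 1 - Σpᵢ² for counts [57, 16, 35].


Probabilities: [57/108, 16/108, 35/108] ≈ [0.5278, 0.1481, 0.3241]
Σpᵢ² = (3249 + 256 + 1225)/108² = 4730/11664
Gini = 1 - Σpᵢ² = 1 - 4730/11664 = 0.5945

0.5945


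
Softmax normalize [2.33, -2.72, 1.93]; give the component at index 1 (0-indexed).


Exponentials: e^2.33=10.2779, e^-2.72=0.0659, e^1.93=6.8895
Sum = 17.2333
Softmax = [0.5964, 0.0038, 0.3998]
p[1] = 0.0659/17.2333 = 0.0038

0.0038


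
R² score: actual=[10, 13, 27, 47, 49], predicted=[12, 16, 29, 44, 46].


ȳ = 29.2
SS_res = Σ(y-ŷ)² = 35
SS_tot = Σ(y-ȳ)² = 1344.8
R² = 1 - SS_res/SS_tot = 1 - 0.026 = 0.974

0.974


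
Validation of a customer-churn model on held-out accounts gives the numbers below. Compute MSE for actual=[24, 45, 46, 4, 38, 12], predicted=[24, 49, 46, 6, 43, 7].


Squared errors: (24-24)²=0, (45-49)²=16, (46-46)²=0, (4-6)²=4, (38-43)²=25, (12-7)²=25
Sum = 70
MSE = 70/6 = 35/3

35/3


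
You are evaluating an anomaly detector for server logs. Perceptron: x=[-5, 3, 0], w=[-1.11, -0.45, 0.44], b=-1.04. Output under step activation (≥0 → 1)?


z = (-5)·(-1.11) + (3)·(-0.45) + (0)·(0.44) - 1.04
  = 3.16
step(z) = 1 (z≥0)

1


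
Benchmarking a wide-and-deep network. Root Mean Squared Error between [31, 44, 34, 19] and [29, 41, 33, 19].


MSE = 14/4 = 3.5
RMSE = √(14/4) = 1.8708

1.8708


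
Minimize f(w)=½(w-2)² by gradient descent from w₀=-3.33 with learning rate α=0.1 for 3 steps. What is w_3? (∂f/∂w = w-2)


step 1: grad = -3.33-2 = -5.33; w = -3.33 - 0.1·(-5.33) = -2.797
step 2: grad = -2.797-2 = -4.797; w = -2.797 - 0.1·(-4.797) = -2.3173
step 3: grad = -2.3173-2 = -4.3173; w = -2.3173 - 0.1·(-4.3173) = -1.88557

-1.88557


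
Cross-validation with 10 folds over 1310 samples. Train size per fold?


Fold size = 1310/10 = 131
Training per fold = 1310 - 131 = 1179

1179


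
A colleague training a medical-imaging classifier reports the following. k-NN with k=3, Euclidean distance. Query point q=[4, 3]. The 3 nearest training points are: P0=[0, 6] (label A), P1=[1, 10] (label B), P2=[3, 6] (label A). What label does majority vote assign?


d(q,P0) = 5.0  (label A)
d(q,P1) = 7.6158  (label B)
d(q,P2) = 3.1623  (label A)
Votes: A=2, B=1
Majority → A

A


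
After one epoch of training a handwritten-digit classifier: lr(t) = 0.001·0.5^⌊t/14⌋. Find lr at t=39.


n_drops = ⌊39/14⌋ = 2
lr = 0.001·0.5^2 = 0.001·0.25 = 0.00025

0.00025


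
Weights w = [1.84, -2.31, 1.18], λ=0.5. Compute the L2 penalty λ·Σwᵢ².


‖w‖₂² = (1.84)² + (-2.31)² + (1.18)²
     = 3.3856 + 5.3361 + 1.3924
     = 10.1141
λ·‖w‖₂² = 0.5·10.1141 = 5.05705

5.05705


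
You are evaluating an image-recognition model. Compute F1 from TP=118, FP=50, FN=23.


Precision = 118/168 = 0.7024
Recall = 118/141 = 0.8369
F1 = 2·P·R/(P+R) = 2·TP/(2·TP+FP+FN) = 236/(236+50+23) = 236/309 = 0.7638

0.7638


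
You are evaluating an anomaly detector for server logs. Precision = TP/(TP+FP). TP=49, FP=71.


Precision = TP/(TP+FP)
= 49/(49+71)
= 49/120 = 40.83%

40.83%


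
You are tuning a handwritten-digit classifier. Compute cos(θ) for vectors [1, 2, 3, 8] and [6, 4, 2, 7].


A·B = 1·6 + 2·4 + 3·2 + 8·7 = 76
‖A‖ = √78 = 8.8318, ‖B‖ = √105 = 10.247
cos = 76/(√78·√105) = 76/√8190 = 0.8398

0.8398


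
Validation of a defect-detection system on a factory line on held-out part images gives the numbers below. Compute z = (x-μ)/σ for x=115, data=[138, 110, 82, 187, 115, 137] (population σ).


μ = 128.1667, σ = 32.3286
z = (115 - 128.1667)/32.3286 = -0.4073

-0.4073


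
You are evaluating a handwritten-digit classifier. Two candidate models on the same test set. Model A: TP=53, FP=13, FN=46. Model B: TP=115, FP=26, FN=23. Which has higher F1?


Model A: P=53/66=0.803, R=53/99=0.5354, F1=2PR/(P+R)=2TP/(2TP+FP+FN)=106/165=0.6424
Model B: P=115/141=0.8156, R=115/138=0.8333, F1=2PR/(P+R)=2TP/(2TP+FP+FN)=230/279=0.8244
0.6424 < 0.8244 → Model B

Model B


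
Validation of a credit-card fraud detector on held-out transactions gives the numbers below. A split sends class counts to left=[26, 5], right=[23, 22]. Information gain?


Parent = [49, 27], H_parent = 0.9387
H_left = 0.6374 (n=31), H_right = 0.9996 (n=45)
H_children = (31/76)·0.6374 + (45/76)·0.9996 = 0.8519
IG = 0.9387 - 0.8519 = 0.0868

0.0868


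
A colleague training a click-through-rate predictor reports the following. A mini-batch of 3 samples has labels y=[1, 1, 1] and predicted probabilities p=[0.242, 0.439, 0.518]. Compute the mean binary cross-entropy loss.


L[0] = -ln(0.242) = 1.4188
L[1] = -ln(0.439) = 0.8233
L[2] = -ln(0.518) = 0.6578
mean = (1.4188 + 0.8233 + 0.6578)/3 = 0.9666

0.9666


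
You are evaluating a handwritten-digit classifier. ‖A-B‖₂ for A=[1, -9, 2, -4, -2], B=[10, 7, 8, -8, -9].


d = √((1-10)² + (-9-7)² + (2-8)² + (-4+ 8)² + (-2+ 9)²)
  = √(81 + 256 + 36 + 16 + 49)
  = √438 = 20.9284

20.9284


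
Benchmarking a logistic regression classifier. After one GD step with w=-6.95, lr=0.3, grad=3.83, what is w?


w_new = w - α·∇
= -6.95 - 0.3·3.83
= -6.95 - 1.149
= -8.099

-8.099


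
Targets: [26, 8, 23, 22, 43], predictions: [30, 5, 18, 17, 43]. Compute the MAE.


Absolute errors: |26-30|=4, |8-5|=3, |23-18|=5, |22-17|=5, |43-43|=0
Sum = 17
MAE = 17/5 = 17/5

17/5


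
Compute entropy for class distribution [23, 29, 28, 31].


Probabilities: [23/111, 29/111, 28/111, 31/111] ≈ [0.2072, 0.2613, 0.2523, 0.2793]
H = -((23/111)·log₂(23/111) + (29/111)·log₂(29/111) + (28/111)·log₂(28/111) + (31/111)·log₂(31/111))
  = 1.9916 bits

1.9916 bits


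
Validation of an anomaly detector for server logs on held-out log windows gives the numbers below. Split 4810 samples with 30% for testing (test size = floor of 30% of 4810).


Test = ⌊4810·30/100⌋ = 1443
Train = 4810 - 1443 = 3367

Train: 3367, Test: 1443


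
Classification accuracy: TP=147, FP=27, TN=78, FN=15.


Accuracy = (TP+TN)/(TP+TN+FP+FN)
= (147+78)/(267)
= 225/267 = 84.27%

84.27%


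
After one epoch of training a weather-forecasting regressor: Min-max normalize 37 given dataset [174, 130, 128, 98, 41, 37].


min=37, max=174
(37-37)/(174-37) = 0/137 = 0.0

0.0


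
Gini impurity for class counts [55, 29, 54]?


Probabilities: [55/138, 29/138, 54/138] ≈ [0.3986, 0.2101, 0.3913]
Σpᵢ² = (3025 + 841 + 2916)/138² = 6782/19044
Gini = 1 - Σpᵢ² = 1 - 6782/19044 = 0.6439

0.6439


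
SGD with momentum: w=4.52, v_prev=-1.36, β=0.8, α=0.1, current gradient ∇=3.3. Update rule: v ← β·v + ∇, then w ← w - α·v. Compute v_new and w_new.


v_new = 0.8·-1.36 + 3.3 = -1.088 + 3.3 = 2.212
w_new = 4.52 - 0.1·2.212 = 4.52 - 0.2212 = 4.2988

v_new=2.212, w_new=4.2988


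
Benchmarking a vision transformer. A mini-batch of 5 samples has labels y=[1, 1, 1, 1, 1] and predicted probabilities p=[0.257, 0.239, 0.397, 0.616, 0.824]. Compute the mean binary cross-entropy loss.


L[0] = -ln(0.257) = 1.3587
L[1] = -ln(0.239) = 1.4313
L[2] = -ln(0.397) = 0.9238
L[3] = -ln(0.616) = 0.4845
L[4] = -ln(0.824) = 0.1936
mean = (1.3587 + 1.4313 + 0.9238 + 0.4845 + 0.1936)/5 = 0.8784

0.8784


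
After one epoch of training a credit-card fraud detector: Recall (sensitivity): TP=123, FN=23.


Recall = TP/(TP+FN)
= 123/(123+23)
= 123/146 = 84.25%

84.25%


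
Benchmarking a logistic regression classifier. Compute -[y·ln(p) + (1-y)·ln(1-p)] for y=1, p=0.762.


BCE = -[y·ln(p) + (1-y)·ln(1-p)]
= -1·ln(0.762) - 0
= -ln(0.762) = 0.2718

0.2718


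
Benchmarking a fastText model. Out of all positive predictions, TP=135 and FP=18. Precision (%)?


Precision = TP/(TP+FP)
= 135/(135+18)
= 135/153 = 88.24%

88.24%


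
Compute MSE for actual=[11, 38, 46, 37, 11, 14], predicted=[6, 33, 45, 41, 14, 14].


Squared errors: (11-6)²=25, (38-33)²=25, (46-45)²=1, (37-41)²=16, (11-14)²=9, (14-14)²=0
Sum = 76
MSE = 76/6 = 38/3

38/3
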